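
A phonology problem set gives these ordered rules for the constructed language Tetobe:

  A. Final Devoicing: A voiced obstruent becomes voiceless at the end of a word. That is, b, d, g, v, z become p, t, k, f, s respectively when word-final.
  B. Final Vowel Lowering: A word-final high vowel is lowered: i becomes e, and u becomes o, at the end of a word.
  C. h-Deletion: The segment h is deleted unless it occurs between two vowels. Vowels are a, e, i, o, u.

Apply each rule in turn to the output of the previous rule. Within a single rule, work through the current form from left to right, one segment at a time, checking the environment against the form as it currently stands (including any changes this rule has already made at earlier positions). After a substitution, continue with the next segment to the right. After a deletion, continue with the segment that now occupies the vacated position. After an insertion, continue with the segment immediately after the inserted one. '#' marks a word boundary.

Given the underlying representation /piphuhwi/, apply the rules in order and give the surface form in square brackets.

[pipuwe]

A Final Devoicing: no change — [piphuhwi]
B Final Vowel Lowering: [piphuhwi] → [piphuhwe]
C h-Deletion: [piphuhwe] → [pipuwe]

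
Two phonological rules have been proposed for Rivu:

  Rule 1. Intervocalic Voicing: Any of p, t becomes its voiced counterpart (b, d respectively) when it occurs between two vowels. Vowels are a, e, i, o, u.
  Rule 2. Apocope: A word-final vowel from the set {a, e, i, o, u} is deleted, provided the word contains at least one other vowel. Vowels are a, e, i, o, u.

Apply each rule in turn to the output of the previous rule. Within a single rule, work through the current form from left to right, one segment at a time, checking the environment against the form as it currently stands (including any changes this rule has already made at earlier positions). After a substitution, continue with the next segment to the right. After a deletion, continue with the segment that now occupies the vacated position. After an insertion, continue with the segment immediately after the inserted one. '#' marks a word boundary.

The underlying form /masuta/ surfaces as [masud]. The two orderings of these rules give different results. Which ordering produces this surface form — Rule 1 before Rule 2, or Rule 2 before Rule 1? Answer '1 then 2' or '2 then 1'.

Order 1 then 2:
  1 Intervocalic Voicing: [masuta] → [masuda]
  2 Apocope: [masuda] → [masud]
  result: [masud]
Order 2 then 1:
  2 Apocope: [masuta] → [masut]
  1 Intervocalic Voicing: no change — [masut]
  result: [masut]

1 then 2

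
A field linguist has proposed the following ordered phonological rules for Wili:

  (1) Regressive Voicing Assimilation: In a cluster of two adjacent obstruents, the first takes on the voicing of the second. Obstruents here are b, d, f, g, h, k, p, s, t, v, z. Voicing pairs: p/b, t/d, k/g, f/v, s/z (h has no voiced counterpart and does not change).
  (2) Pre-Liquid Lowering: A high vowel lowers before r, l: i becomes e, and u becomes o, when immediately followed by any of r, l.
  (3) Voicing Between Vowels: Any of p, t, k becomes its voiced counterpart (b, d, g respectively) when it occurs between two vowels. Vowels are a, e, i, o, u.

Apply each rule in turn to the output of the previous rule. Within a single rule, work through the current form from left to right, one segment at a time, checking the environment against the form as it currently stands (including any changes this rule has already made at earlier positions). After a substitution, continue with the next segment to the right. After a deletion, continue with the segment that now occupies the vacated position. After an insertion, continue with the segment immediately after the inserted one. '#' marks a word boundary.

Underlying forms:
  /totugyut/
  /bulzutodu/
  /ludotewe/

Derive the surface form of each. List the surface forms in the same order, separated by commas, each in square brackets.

/totugyut/:
  (1) Regressive Voicing Assimilation: no change — [totugyut]
  (2) Pre-Liquid Lowering: no change — [totugyut]
  (3) Voicing Between Vowels: [totugyut] → [todugyut]
/bulzutodu/:
  (1) Regressive Voicing Assimilation: no change — [bulzutodu]
  (2) Pre-Liquid Lowering: [bulzutodu] → [bolzutodu]
  (3) Voicing Between Vowels: [bolzutodu] → [bolzudodu]
/ludotewe/:
  (1) Regressive Voicing Assimilation: no change — [ludotewe]
  (2) Pre-Liquid Lowering: no change — [ludotewe]
  (3) Voicing Between Vowels: [ludotewe] → [ludodewe]

[todugyut], [bolzudodu], [ludodewe]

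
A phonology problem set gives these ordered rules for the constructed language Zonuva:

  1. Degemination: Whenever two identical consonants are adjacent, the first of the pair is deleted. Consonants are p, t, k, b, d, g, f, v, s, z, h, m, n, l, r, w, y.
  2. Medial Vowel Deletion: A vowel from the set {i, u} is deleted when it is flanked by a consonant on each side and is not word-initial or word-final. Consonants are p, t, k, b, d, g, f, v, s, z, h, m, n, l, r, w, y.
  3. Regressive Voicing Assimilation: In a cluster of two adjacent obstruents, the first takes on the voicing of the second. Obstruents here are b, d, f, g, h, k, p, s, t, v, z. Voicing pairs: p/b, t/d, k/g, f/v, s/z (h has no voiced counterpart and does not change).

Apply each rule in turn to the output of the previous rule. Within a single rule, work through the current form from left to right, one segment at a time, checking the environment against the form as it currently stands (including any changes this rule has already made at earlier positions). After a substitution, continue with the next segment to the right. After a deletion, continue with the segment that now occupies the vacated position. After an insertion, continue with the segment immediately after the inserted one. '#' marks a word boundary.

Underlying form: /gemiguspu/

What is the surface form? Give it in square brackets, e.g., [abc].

[gemkspu]

1 Degemination: no change — [gemiguspu]
2 Medial Vowel Deletion: [gemiguspu] → [gemgspu]
3 Regressive Voicing Assimilation: [gemgspu] → [gemkspu]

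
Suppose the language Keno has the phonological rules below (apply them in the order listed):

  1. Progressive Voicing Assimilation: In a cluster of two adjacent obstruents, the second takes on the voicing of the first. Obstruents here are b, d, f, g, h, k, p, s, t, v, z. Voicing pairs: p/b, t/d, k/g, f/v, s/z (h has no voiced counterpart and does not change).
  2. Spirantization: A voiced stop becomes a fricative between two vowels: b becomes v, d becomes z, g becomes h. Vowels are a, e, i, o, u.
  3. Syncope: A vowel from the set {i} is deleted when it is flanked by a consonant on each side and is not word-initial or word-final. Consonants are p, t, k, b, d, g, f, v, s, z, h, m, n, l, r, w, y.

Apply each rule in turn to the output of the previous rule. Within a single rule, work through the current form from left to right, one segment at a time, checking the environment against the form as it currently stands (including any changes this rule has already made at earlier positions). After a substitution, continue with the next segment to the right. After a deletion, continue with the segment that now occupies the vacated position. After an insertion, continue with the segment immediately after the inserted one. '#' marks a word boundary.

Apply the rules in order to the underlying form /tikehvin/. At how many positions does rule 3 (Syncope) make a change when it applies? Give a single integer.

1 Progressive Voicing Assimilation: [tikehvin] → [tikehfin]
2 Spirantization: no change — [tikehfin]
3 Syncope: [tikehfin] → [tkehfn]
Rule 3 changed 2 position(s).

2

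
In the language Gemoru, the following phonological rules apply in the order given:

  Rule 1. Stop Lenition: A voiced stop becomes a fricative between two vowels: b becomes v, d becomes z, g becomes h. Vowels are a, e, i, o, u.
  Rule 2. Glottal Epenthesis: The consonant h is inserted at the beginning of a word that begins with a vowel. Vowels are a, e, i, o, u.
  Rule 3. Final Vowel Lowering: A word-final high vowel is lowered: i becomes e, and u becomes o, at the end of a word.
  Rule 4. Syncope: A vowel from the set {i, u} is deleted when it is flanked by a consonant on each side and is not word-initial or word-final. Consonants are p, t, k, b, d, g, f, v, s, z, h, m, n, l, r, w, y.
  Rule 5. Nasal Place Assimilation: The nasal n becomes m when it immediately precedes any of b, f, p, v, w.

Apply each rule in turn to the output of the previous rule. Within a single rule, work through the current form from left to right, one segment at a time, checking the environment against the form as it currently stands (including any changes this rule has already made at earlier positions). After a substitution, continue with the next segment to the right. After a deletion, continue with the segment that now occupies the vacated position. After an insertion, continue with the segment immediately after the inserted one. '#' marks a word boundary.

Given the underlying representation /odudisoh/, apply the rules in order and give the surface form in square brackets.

[hozzsoh]

Rule 1 Stop Lenition: [odudisoh] → [ozuzisoh]
Rule 2 Glottal Epenthesis: [ozuzisoh] → [hozuzisoh]
Rule 3 Final Vowel Lowering: no change — [hozuzisoh]
Rule 4 Syncope: [hozuzisoh] → [hozzsoh]
Rule 5 Nasal Place Assimilation: no change — [hozzsoh]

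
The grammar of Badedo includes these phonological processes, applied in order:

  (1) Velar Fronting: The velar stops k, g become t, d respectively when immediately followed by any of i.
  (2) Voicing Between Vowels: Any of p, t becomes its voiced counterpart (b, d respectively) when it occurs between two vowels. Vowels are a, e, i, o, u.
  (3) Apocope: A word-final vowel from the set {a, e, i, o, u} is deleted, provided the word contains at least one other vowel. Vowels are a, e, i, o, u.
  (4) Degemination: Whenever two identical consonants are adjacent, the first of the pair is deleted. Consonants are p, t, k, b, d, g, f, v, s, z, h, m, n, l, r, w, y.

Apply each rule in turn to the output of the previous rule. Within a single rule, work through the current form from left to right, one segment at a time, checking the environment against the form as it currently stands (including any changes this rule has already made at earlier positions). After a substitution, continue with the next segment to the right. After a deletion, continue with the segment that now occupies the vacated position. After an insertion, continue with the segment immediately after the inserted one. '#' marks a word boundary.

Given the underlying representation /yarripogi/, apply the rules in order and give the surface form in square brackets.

(1) Velar Fronting: [yarripogi] → [yarripodi]
(2) Voicing Between Vowels: [yarripodi] → [yarribodi]
(3) Apocope: [yarribodi] → [yarribod]
(4) Degemination: [yarribod] → [yaribod]

[yaribod]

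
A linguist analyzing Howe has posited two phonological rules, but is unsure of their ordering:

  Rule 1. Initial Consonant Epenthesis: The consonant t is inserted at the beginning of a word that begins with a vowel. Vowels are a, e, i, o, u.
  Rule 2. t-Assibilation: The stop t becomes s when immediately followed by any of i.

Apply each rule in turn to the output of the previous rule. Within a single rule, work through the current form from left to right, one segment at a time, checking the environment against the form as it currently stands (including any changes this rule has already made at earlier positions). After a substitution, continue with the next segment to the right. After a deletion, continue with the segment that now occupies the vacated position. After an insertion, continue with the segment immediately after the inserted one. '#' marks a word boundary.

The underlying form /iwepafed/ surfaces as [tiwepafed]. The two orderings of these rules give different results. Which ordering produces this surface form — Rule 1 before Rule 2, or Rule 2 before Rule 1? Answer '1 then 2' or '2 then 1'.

2 then 1

Order 1 then 2:
  1 Initial Consonant Epenthesis: [iwepafed] → [tiwepafed]
  2 t-Assibilation: [tiwepafed] → [siwepafed]
  result: [siwepafed]
Order 2 then 1:
  2 t-Assibilation: no change — [iwepafed]
  1 Initial Consonant Epenthesis: [iwepafed] → [tiwepafed]
  result: [tiwepafed]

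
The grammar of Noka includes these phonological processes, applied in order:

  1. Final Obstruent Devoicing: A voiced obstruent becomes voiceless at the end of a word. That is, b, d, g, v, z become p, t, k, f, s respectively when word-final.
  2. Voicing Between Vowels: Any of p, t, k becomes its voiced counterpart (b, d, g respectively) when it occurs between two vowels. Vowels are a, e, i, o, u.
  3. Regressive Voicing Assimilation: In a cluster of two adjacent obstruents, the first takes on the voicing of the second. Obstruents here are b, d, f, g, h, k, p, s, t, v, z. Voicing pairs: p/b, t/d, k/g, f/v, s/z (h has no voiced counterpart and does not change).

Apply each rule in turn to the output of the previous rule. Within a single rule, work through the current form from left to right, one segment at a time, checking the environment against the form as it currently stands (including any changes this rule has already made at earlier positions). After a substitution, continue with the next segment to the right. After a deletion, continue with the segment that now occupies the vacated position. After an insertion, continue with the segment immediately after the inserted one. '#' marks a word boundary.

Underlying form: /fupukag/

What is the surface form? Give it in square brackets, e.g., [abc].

[fubugak]

1 Final Obstruent Devoicing: [fupukag] → [fupukak]
2 Voicing Between Vowels: [fupukak] → [fubugak]
3 Regressive Voicing Assimilation: no change — [fubugak]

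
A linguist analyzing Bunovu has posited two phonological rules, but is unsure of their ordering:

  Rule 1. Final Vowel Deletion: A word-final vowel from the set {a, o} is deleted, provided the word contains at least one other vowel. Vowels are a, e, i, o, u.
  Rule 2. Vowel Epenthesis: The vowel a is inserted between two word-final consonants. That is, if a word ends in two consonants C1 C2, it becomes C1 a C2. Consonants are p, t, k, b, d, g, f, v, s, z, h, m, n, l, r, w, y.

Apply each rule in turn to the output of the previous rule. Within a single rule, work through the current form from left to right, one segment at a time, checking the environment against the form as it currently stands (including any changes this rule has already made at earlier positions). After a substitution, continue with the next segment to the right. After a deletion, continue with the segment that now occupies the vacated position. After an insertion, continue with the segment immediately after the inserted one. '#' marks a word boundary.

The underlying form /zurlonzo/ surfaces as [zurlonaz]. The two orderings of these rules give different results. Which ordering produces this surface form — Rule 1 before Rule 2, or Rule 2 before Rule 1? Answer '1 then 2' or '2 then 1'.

1 then 2

Order 1 then 2:
  1 Final Vowel Deletion: [zurlonzo] → [zurlonz]
  2 Vowel Epenthesis: [zurlonz] → [zurlonaz]
  result: [zurlonaz]
Order 2 then 1:
  2 Vowel Epenthesis: no change — [zurlonzo]
  1 Final Vowel Deletion: [zurlonzo] → [zurlonz]
  result: [zurlonz]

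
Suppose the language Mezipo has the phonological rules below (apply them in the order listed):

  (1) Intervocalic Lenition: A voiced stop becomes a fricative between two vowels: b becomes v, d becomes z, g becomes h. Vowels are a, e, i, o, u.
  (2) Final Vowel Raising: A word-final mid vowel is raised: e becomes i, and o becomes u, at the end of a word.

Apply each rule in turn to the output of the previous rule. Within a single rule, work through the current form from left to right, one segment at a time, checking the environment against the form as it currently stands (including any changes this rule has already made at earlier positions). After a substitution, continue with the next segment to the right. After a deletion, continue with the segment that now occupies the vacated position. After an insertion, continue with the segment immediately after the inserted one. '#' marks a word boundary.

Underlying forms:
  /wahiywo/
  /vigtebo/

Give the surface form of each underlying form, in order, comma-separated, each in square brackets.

[wahiywu], [vigtevu]

/wahiywo/:
  (1) Intervocalic Lenition: no change — [wahiywo]
  (2) Final Vowel Raising: [wahiywo] → [wahiywu]
/vigtebo/:
  (1) Intervocalic Lenition: [vigtebo] → [vigtevo]
  (2) Final Vowel Raising: [vigtevo] → [vigtevu]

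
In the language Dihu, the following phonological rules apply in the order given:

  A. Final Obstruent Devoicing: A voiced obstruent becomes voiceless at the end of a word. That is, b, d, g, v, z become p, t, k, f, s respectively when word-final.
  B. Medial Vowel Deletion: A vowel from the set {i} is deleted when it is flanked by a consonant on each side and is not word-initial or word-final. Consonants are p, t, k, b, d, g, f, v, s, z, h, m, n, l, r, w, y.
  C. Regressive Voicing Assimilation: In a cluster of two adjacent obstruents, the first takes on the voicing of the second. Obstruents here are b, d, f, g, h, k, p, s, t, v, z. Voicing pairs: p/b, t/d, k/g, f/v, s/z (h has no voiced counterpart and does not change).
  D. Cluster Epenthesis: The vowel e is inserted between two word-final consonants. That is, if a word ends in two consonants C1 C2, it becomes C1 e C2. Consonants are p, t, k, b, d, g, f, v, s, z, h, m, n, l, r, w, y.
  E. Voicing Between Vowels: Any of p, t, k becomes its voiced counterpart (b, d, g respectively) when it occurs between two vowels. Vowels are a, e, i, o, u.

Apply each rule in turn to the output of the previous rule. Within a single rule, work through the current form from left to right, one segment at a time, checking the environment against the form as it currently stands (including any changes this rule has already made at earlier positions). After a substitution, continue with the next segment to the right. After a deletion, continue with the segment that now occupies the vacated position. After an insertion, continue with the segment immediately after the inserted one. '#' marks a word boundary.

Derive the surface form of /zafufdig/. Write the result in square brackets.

A Final Obstruent Devoicing: [zafufdig] → [zafufdik]
B Medial Vowel Deletion: [zafufdik] → [zafufdk]
C Regressive Voicing Assimilation: [zafufdk] → [zafuvtk]
D Cluster Epenthesis: [zafuvtk] → [zafuvtek]
E Voicing Between Vowels: no change — [zafuvtek]

[zafuvtek]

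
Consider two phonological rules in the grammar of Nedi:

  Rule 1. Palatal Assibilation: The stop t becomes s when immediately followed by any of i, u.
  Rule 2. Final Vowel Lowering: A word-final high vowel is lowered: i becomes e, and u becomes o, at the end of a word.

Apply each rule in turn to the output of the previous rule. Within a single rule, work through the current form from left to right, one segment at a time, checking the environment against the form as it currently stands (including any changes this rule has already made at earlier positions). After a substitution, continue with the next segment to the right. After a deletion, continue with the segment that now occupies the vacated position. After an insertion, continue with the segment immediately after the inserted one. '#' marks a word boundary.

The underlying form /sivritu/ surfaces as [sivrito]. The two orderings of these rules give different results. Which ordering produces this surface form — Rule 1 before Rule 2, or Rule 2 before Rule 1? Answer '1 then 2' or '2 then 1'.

2 then 1

Order 1 then 2:
  1 Palatal Assibilation: [sivritu] → [sivrisu]
  2 Final Vowel Lowering: [sivrisu] → [sivriso]
  result: [sivriso]
Order 2 then 1:
  2 Final Vowel Lowering: [sivritu] → [sivrito]
  1 Palatal Assibilation: no change — [sivrito]
  result: [sivrito]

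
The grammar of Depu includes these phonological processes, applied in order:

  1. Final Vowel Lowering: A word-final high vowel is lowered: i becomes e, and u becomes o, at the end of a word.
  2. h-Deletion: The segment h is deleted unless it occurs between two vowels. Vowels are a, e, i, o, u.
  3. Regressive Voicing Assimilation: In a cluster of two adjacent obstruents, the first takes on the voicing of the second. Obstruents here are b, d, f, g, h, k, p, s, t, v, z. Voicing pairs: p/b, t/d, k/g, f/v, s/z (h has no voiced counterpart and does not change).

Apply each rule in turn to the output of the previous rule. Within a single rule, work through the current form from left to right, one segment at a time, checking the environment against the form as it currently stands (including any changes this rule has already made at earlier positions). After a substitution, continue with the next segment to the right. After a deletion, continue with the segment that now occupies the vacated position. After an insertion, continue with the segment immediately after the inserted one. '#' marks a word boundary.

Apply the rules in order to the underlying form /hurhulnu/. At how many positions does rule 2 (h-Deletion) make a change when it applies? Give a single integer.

2

1 Final Vowel Lowering: [hurhulnu] → [hurhulno]
2 h-Deletion: [hurhulno] → [urulno]
3 Regressive Voicing Assimilation: no change — [urulno]
Rule 2 changed 2 position(s).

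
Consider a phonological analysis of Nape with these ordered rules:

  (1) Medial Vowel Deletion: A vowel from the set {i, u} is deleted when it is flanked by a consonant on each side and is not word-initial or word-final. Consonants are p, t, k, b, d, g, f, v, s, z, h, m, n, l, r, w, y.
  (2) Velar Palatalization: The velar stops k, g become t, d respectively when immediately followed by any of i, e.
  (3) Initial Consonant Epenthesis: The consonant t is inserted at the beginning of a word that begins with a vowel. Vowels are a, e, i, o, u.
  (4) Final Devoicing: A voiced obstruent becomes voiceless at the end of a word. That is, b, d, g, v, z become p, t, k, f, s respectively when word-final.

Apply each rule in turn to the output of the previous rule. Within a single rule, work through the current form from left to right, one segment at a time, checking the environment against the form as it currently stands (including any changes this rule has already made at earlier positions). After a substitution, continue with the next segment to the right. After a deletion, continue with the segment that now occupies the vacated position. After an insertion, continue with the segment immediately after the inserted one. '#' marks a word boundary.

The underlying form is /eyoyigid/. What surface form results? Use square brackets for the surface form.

(1) Medial Vowel Deletion: [eyoyigid] → [eyoygd]
(2) Velar Palatalization: no change — [eyoygd]
(3) Initial Consonant Epenthesis: [eyoygd] → [teyoygd]
(4) Final Devoicing: [teyoygd] → [teyoygt]

[teyoygt]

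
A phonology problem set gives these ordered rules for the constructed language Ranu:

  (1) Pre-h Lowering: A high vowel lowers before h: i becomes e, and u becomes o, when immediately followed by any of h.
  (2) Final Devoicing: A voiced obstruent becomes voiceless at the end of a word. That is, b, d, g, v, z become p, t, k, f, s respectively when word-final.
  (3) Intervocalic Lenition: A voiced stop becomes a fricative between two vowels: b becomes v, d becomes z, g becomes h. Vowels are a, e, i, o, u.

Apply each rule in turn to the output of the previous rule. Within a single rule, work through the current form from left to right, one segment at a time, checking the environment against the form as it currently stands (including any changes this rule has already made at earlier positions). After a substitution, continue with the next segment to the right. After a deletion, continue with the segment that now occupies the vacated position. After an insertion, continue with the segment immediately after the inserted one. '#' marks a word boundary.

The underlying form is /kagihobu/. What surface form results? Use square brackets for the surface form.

(1) Pre-h Lowering: [kagihobu] → [kagehobu]
(2) Final Devoicing: no change — [kagehobu]
(3) Intervocalic Lenition: [kagehobu] → [kahehovu]

[kahehovu]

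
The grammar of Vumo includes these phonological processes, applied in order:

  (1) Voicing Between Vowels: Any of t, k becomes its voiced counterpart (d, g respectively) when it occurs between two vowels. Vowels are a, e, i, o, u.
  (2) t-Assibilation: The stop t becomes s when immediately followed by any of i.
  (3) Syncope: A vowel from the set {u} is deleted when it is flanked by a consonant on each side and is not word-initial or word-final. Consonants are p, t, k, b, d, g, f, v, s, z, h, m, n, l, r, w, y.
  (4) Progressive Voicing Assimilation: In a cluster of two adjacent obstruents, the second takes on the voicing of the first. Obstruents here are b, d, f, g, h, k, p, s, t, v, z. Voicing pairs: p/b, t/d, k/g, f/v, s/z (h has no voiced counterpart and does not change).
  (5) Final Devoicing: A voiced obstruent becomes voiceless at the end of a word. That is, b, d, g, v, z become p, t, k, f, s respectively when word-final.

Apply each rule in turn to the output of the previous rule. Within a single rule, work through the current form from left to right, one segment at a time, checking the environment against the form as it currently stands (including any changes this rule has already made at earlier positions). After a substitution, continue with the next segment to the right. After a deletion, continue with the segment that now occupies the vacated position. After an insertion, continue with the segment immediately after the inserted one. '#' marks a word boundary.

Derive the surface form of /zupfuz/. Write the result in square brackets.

(1) Voicing Between Vowels: no change — [zupfuz]
(2) t-Assibilation: no change — [zupfuz]
(3) Syncope: [zupfuz] → [zpfz]
(4) Progressive Voicing Assimilation: [zpfz] → [zbvz]
(5) Final Devoicing: [zbvz] → [zbvs]

[zbvs]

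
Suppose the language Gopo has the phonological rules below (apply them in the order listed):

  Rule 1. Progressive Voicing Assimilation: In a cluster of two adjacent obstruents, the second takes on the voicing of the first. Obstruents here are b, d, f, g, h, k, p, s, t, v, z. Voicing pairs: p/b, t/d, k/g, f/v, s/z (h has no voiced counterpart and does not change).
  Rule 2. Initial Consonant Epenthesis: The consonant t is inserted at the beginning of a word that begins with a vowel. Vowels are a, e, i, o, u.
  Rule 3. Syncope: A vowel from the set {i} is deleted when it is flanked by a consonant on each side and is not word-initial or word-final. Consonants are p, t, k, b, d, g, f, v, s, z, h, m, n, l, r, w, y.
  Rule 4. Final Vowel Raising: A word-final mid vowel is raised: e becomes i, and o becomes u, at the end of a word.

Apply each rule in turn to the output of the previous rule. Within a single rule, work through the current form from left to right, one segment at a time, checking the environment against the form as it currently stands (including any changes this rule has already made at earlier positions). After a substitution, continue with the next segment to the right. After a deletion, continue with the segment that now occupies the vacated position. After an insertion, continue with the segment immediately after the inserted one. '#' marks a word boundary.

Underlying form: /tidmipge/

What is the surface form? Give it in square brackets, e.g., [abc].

Rule 1 Progressive Voicing Assimilation: [tidmipge] → [tidmipke]
Rule 2 Initial Consonant Epenthesis: no change — [tidmipke]
Rule 3 Syncope: [tidmipke] → [tdmpke]
Rule 4 Final Vowel Raising: [tdmpke] → [tdmpki]

[tdmpki]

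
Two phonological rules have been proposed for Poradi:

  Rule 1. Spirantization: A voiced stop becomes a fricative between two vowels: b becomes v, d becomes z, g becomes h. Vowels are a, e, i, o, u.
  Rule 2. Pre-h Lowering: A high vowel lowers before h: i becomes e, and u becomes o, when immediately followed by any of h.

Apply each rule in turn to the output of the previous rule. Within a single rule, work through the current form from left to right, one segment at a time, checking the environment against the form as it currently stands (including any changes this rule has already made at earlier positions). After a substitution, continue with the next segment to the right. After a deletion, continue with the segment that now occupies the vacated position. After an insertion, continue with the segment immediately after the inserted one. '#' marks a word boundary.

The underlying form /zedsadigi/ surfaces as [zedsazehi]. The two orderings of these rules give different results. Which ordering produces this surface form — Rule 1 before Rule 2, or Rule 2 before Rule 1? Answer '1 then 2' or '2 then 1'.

1 then 2

Order 1 then 2:
  1 Spirantization: [zedsadigi] → [zedsazihi]
  2 Pre-h Lowering: [zedsazihi] → [zedsazehi]
  result: [zedsazehi]
Order 2 then 1:
  2 Pre-h Lowering: no change — [zedsadigi]
  1 Spirantization: [zedsadigi] → [zedsazihi]
  result: [zedsazihi]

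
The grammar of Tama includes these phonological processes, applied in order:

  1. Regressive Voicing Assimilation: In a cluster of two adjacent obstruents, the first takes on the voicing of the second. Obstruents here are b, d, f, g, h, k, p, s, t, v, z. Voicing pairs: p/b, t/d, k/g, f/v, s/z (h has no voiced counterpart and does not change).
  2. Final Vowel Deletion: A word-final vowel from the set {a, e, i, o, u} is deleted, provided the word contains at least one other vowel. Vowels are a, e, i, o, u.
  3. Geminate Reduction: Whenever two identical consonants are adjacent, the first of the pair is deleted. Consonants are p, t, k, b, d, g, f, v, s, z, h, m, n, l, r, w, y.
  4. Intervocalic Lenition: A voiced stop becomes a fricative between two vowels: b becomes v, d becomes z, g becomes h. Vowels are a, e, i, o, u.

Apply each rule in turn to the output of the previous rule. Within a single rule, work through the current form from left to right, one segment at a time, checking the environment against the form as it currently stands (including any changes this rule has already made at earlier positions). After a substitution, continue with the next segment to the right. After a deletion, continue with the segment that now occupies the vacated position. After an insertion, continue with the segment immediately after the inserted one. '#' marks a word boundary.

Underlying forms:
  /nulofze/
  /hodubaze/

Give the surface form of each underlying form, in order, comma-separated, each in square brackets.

/nulofze/:
  1 Regressive Voicing Assimilation: [nulofze] → [nulovze]
  2 Final Vowel Deletion: [nulovze] → [nulovz]
  3 Geminate Reduction: no change — [nulovz]
  4 Intervocalic Lenition: no change — [nulovz]
/hodubaze/:
  1 Regressive Voicing Assimilation: no change — [hodubaze]
  2 Final Vowel Deletion: [hodubaze] → [hodubaz]
  3 Geminate Reduction: no change — [hodubaz]
  4 Intervocalic Lenition: [hodubaz] → [hozuvaz]

[nulovz], [hozuvaz]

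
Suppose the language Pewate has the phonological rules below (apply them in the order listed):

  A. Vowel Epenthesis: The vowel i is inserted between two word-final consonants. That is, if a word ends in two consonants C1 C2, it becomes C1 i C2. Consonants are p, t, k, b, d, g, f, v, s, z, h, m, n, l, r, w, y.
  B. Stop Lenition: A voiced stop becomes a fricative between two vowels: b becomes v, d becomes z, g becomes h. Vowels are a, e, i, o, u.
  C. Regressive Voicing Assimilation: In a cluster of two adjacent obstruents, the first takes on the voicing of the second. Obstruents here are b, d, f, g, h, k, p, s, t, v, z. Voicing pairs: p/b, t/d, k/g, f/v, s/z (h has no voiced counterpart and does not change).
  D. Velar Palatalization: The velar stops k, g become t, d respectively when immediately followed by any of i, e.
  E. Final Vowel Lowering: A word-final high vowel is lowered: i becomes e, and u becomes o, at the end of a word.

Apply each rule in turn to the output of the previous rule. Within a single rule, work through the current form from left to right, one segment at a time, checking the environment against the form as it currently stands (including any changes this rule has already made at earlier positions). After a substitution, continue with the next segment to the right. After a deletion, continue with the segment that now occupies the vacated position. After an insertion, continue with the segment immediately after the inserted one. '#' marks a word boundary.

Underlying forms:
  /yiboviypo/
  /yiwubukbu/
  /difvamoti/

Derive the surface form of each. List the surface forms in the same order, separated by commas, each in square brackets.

[yivoviypo], [yiwuvugbo], [divvamote]

/yiboviypo/:
  A Vowel Epenthesis: no change — [yiboviypo]
  B Stop Lenition: [yiboviypo] → [yivoviypo]
  C Regressive Voicing Assimilation: no change — [yivoviypo]
  D Velar Palatalization: no change — [yivoviypo]
  E Final Vowel Lowering: no change — [yivoviypo]
/yiwubukbu/:
  A Vowel Epenthesis: no change — [yiwubukbu]
  B Stop Lenition: [yiwubukbu] → [yiwuvukbu]
  C Regressive Voicing Assimilation: [yiwuvukbu] → [yiwuvugbu]
  D Velar Palatalization: no change — [yiwuvugbu]
  E Final Vowel Lowering: [yiwuvugbu] → [yiwuvugbo]
/difvamoti/:
  A Vowel Epenthesis: no change — [difvamoti]
  B Stop Lenition: no change — [difvamoti]
  C Regressive Voicing Assimilation: [difvamoti] → [divvamoti]
  D Velar Palatalization: no change — [divvamoti]
  E Final Vowel Lowering: [divvamoti] → [divvamote]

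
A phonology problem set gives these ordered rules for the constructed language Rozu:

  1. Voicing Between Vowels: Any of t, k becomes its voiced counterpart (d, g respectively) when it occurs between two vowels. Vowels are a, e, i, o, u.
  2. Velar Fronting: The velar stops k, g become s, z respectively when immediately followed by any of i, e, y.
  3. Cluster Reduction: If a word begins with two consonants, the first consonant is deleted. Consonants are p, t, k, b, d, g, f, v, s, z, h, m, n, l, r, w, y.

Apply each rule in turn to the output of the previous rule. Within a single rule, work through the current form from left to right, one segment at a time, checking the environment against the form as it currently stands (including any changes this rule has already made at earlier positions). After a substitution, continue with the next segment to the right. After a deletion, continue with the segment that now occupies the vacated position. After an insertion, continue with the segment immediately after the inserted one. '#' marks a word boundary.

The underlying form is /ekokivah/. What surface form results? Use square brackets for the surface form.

[egozivah]

1 Voicing Between Vowels: [ekokivah] → [egogivah]
2 Velar Fronting: [egogivah] → [egozivah]
3 Cluster Reduction: no change — [egozivah]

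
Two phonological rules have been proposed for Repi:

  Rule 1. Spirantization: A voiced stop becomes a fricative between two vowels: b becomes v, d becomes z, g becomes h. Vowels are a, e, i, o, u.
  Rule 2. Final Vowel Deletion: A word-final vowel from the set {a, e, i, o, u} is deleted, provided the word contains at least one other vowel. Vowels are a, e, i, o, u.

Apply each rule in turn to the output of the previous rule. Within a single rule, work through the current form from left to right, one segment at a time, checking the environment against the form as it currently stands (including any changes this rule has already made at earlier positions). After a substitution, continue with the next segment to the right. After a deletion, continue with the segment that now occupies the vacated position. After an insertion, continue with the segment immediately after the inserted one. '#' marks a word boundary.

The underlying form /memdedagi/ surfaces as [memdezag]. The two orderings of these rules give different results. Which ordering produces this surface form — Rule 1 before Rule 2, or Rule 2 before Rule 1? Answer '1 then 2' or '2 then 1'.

2 then 1

Order 1 then 2:
  1 Spirantization: [memdedagi] → [memdezahi]
  2 Final Vowel Deletion: [memdezahi] → [memdezah]
  result: [memdezah]
Order 2 then 1:
  2 Final Vowel Deletion: [memdedagi] → [memdedag]
  1 Spirantization: [memdedag] → [memdezag]
  result: [memdezag]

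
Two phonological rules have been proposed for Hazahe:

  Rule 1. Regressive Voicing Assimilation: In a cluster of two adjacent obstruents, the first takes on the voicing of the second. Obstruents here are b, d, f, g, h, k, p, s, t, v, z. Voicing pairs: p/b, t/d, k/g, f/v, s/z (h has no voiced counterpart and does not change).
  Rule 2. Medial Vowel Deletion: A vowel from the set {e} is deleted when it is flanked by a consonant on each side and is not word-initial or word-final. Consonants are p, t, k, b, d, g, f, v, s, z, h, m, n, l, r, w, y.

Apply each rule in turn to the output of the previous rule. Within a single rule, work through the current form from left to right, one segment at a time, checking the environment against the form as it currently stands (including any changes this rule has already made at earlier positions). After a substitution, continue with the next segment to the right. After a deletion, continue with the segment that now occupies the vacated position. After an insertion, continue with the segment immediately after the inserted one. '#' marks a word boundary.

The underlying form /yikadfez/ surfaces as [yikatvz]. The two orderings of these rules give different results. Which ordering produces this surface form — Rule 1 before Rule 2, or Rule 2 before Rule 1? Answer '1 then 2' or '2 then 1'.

2 then 1

Order 1 then 2:
  1 Regressive Voicing Assimilation: [yikadfez] → [yikatfez]
  2 Medial Vowel Deletion: [yikatfez] → [yikatfz]
  result: [yikatfz]
Order 2 then 1:
  2 Medial Vowel Deletion: [yikadfez] → [yikadfz]
  1 Regressive Voicing Assimilation: [yikadfz] → [yikatvz]
  result: [yikatvz]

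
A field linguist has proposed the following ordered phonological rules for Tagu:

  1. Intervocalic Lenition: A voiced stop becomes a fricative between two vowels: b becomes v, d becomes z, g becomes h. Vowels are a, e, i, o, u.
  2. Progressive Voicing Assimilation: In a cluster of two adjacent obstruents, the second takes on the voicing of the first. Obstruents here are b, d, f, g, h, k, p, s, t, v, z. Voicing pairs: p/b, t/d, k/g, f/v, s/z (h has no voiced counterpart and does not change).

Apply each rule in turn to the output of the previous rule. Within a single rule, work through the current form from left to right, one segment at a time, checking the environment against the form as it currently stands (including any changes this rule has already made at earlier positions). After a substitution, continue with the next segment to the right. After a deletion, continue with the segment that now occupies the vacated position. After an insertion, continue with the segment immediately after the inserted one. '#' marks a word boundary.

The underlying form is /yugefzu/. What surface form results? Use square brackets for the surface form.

1 Intervocalic Lenition: [yugefzu] → [yuhefzu]
2 Progressive Voicing Assimilation: [yuhefzu] → [yuhefsu]

[yuhefsu]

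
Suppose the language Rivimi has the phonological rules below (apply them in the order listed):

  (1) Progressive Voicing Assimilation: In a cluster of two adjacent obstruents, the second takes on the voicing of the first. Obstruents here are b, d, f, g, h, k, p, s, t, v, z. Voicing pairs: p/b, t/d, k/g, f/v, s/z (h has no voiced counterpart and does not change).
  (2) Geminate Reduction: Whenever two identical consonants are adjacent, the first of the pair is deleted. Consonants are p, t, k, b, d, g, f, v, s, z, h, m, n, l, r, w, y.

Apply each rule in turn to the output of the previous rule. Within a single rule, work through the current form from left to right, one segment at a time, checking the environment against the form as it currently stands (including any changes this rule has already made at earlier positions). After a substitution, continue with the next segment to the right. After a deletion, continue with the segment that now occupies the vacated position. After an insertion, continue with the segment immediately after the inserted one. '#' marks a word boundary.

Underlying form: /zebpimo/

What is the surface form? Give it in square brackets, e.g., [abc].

(1) Progressive Voicing Assimilation: [zebpimo] → [zebbimo]
(2) Geminate Reduction: [zebbimo] → [zebimo]

[zebimo]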